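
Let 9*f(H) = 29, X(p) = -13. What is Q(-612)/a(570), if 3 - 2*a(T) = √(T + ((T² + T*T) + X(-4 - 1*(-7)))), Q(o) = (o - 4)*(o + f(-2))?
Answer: -1687532/487761 - 1687532*√650357/1463283 ≈ -933.50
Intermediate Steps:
f(H) = 29/9 (f(H) = (⅑)*29 = 29/9)
Q(o) = (-4 + o)*(29/9 + o) (Q(o) = (o - 4)*(o + 29/9) = (-4 + o)*(29/9 + o))
a(T) = 3/2 - √(-13 + T + 2*T²)/2 (a(T) = 3/2 - √(T + ((T² + T*T) - 13))/2 = 3/2 - √(T + ((T² + T²) - 13))/2 = 3/2 - √(T + (2*T² - 13))/2 = 3/2 - √(T + (-13 + 2*T²))/2 = 3/2 - √(-13 + T + 2*T²)/2)
Q(-612)/a(570) = (-116/9 + (-612)² - 7/9*(-612))/(3/2 - √(-13 + 570 + 2*570²)/2) = (-116/9 + 374544 + 476)/(3/2 - √(-13 + 570 + 2*324900)/2) = 3375064/(9*(3/2 - √(-13 + 570 + 649800)/2)) = 3375064/(9*(3/2 - √650357/2))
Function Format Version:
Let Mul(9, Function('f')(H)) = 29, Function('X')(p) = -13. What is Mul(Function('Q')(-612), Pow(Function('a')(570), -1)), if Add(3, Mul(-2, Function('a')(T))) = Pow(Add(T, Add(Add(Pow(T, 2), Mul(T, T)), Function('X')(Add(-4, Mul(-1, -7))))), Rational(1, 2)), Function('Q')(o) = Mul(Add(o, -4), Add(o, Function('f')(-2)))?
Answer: Add(Rational(-1687532, 487761), Mul(Rational(-1687532, 1463283), Pow(650357, Rational(1, 2)))) ≈ -933.50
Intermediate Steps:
Function('f')(H) = Rational(29, 9) (Function('f')(H) = Mul(Rational(1, 9), 29) = Rational(29, 9))
Function('Q')(o) = Mul(Add(-4, o), Add(Rational(29, 9), o)) (Function('Q')(o) = Mul(Add(o, -4), Add(o, Rational(29, 9))) = Mul(Add(-4, o), Add(Rational(29, 9), o)))
Function('a')(T) = Add(Rational(3, 2), Mul(Rational(-1, 2), Pow(Add(-13, T, Mul(2, Pow(T, 2))), Rational(1, 2)))) (Function('a')(T) = Add(Rational(3, 2), Mul(Rational(-1, 2), Pow(Add(T, Add(Add(Pow(T, 2), Mul(T, T)), -13)), Rational(1, 2)))) = Add(Rational(3, 2), Mul(Rational(-1, 2), Pow(Add(T, Add(Add(Pow(T, 2), Pow(T, 2)), -13)), Rational(1, 2)))) = Add(Rational(3, 2), Mul(Rational(-1, 2), Pow(Add(T, Add(Mul(2, Pow(T, 2)), -13)), Rational(1, 2)))) = Add(Rational(3, 2), Mul(Rational(-1, 2), Pow(Add(T, Add(-13, Mul(2, Pow(T, 2)))), Rational(1, 2)))) = Add(Rational(3, 2), Mul(Rational(-1, 2), Pow(Add(-13, T, Mul(2, Pow(T, 2))), Rational(1, 2)))))
Mul(Function('Q')(-612), Pow(Function('a')(570), -1)) = Mul(Add(Rational(-116, 9), Pow(-612, 2), Mul(Rational(-7, 9), -612)), Pow(Add(Rational(3, 2), Mul(Rational(-1, 2), Pow(Add(-13, 570, Mul(2, Pow(570, 2))), Rational(1, 2)))), -1)) = Mul(Add(Rational(-116, 9), 374544, 476), Pow(Add(Rational(3, 2), Mul(Rational(-1, 2), Pow(Add(-13, 570, Mul(2, 324900)), Rational(1, 2)))), -1)) = Mul(Rational(3375064, 9), Pow(Add(Rational(3, 2), Mul(Rational(-1, 2), Pow(Add(-13, 570, 649800), Rational(1, 2)))), -1)) = Mul(Rational(3375064, 9), Pow(Add(Rational(3, 2), Mul(Rational(-1, 2), Pow(650357, Rational(1, 2)))), -1))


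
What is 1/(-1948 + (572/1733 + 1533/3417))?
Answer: -1973887/3843594805 ≈ -0.00051355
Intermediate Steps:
1/(-1948 + (572/1733 + 1533/3417)) = 1/(-1948 + (572*(1/1733) + 1533*(1/3417))) = 1/(-1948 + (572/1733 + 511/1139)) = 1/(-1948 + 1537071/1973887) = 1/(-3843594805/1973887) = -1973887/3843594805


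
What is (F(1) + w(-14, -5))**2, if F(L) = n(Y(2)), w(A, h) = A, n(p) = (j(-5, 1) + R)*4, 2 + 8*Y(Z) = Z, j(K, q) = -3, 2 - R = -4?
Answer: 4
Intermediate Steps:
R = 6 (R = 2 - 1*(-4) = 2 + 4 = 6)
Y(Z) = -1/4 + Z/8
n(p) = 12 (n(p) = (-3 + 6)*4 = 3*4 = 12)
F(L) = 12
(F(1) + w(-14, -5))**2 = (12 - 14)**2 = (-2)**2 = 4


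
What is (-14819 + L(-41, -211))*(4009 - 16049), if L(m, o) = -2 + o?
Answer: 180985280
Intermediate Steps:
(-14819 + L(-41, -211))*(4009 - 16049) = (-14819 + (-2 - 211))*(4009 - 16049) = (-14819 - 213)*(-12040) = -15032*(-12040) = 180985280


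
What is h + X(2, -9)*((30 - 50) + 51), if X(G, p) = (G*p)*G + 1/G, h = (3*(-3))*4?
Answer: -2273/2 ≈ -1136.5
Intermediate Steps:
h = -36 (h = -9*4 = -36)
X(G, p) = 1/G + p*G**2 (X(G, p) = p*G**2 + 1/G = 1/G + p*G**2)
h + X(2, -9)*((30 - 50) + 51) = -36 + ((1 - 9*2**3)/2)*((30 - 50) + 51) = -36 + ((1 - 9*8)/2)*(-20 + 51) = -36 + ((1 - 72)/2)*31 = -36 + ((1/2)*(-71))*31 = -36 - 71/2*31 = -36 - 2201/2 = -2273/2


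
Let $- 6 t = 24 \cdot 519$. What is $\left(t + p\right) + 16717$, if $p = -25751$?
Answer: $-11110$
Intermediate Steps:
$t = -2076$ ($t = - \frac{24 \cdot 519}{6} = \left(- \frac{1}{6}\right) 12456 = -2076$)
$\left(t + p\right) + 16717 = \left(-2076 - 25751\right) + 16717 = -27827 + 16717 = -11110$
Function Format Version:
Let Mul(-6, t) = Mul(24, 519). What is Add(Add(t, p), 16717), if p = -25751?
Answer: -11110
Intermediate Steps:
t = -2076 (t = Mul(Rational(-1, 6), Mul(24, 519)) = Mul(Rational(-1, 6), 12456) = -2076)
Add(Add(t, p), 16717) = Add(Add(-2076, -25751), 16717) = Add(-27827, 16717) = -11110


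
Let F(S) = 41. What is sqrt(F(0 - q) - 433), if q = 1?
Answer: 14*I*sqrt(2) ≈ 19.799*I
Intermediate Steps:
sqrt(F(0 - q) - 433) = sqrt(41 - 433) = sqrt(-392) = 14*I*sqrt(2)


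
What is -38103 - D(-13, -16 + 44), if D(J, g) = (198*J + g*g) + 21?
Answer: -36334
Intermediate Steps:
D(J, g) = 21 + g² + 198*J (D(J, g) = (198*J + g²) + 21 = (g² + 198*J) + 21 = 21 + g² + 198*J)
-38103 - D(-13, -16 + 44) = -38103 - (21 + (-16 + 44)² + 198*(-13)) = -38103 - (21 + 28² - 2574) = -38103 - (21 + 784 - 2574) = -38103 - 1*(-1769) = -38103 + 1769 = -36334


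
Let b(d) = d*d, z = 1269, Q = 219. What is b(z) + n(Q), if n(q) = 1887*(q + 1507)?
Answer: 4867323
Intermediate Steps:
b(d) = d²
n(q) = 2843709 + 1887*q (n(q) = 1887*(1507 + q) = 2843709 + 1887*q)
b(z) + n(Q) = 1269² + (2843709 + 1887*219) = 1610361 + (2843709 + 413253) = 1610361 + 3256962 = 4867323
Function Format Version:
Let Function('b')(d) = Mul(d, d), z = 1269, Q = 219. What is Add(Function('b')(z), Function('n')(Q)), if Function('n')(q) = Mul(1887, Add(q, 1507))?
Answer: 4867323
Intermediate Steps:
Function('b')(d) = Pow(d, 2)
Function('n')(q) = Add(2843709, Mul(1887, q)) (Function('n')(q) = Mul(1887, Add(1507, q)) = Add(2843709, Mul(1887, q)))
Add(Function('b')(z), Function('n')(Q)) = Add(Pow(1269, 2), Add(2843709, Mul(1887, 219))) = Add(1610361, Add(2843709, 413253)) = Add(1610361, 3256962) = 4867323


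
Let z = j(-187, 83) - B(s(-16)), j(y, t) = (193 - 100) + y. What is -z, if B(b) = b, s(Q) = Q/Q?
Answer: 95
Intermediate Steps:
j(y, t) = 93 + y
s(Q) = 1
z = -95 (z = (93 - 187) - 1*1 = -94 - 1 = -95)
-z = -1*(-95) = 95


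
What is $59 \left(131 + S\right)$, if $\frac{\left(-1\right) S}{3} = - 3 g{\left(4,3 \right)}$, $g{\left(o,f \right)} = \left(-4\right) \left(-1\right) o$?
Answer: $16225$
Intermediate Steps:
$g{\left(o,f \right)} = 4 o$
$S = 144$ ($S = - 3 \left(- 3 \cdot 4 \cdot 4\right) = - 3 \left(\left(-3\right) 16\right) = \left(-3\right) \left(-48\right) = 144$)
$59 \left(131 + S\right) = 59 \left(131 + 144\right) = 59 \cdot 275 = 16225$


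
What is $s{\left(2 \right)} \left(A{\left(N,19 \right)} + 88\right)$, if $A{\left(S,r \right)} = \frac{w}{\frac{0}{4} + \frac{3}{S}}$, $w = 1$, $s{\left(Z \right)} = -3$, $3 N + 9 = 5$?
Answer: $- \frac{788}{3} \approx -262.67$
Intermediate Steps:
$N = - \frac{4}{3}$ ($N = -3 + \frac{1}{3} \cdot 5 = -3 + \frac{5}{3} = - \frac{4}{3} \approx -1.3333$)
$A{\left(S,r \right)} = \frac{S}{3}$ ($A{\left(S,r \right)} = 1 \frac{1}{\frac{0}{4} + \frac{3}{S}} = 1 \frac{1}{0 \cdot \frac{1}{4} + \frac{3}{S}} = 1 \frac{1}{0 + \frac{3}{S}} = 1 \frac{1}{3 \frac{1}{S}} = 1 \frac{S}{3} = \frac{S}{3}$)
$s{\left(2 \right)} \left(A{\left(N,19 \right)} + 88\right) = - 3 \left(\frac{1}{3} \left(- \frac{4}{3}\right) + 88\right) = - 3 \left(- \frac{4}{9} + 88\right) = \left(-3\right) \frac{788}{9} = - \frac{788}{3}$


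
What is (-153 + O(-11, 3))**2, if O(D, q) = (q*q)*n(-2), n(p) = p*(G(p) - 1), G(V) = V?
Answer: 9801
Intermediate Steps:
n(p) = p*(-1 + p) (n(p) = p*(p - 1) = p*(-1 + p))
O(D, q) = 6*q**2 (O(D, q) = (q*q)*(-2*(-1 - 2)) = q**2*(-2*(-3)) = q**2*6 = 6*q**2)
(-153 + O(-11, 3))**2 = (-153 + 6*3**2)**2 = (-153 + 6*9)**2 = (-153 + 54)**2 = (-99)**2 = 9801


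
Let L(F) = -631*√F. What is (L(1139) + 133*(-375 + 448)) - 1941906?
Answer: -1932197 - 631*√1139 ≈ -1.9535e+6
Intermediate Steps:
(L(1139) + 133*(-375 + 448)) - 1941906 = (-631*√1139 + 133*(-375 + 448)) - 1941906 = (-631*√1139 + 133*73) - 1941906 = (-631*√1139 + 9709) - 1941906 = (9709 - 631*√1139) - 1941906 = -1932197 - 631*√1139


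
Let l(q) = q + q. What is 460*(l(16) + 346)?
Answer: 173880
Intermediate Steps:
l(q) = 2*q
460*(l(16) + 346) = 460*(2*16 + 346) = 460*(32 + 346) = 460*378 = 173880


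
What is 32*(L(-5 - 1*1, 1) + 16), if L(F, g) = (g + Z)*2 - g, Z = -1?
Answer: 480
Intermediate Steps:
L(F, g) = -2 + g (L(F, g) = (g - 1)*2 - g = (-1 + g)*2 - g = (-2 + 2*g) - g = -2 + g)
32*(L(-5 - 1*1, 1) + 16) = 32*((-2 + 1) + 16) = 32*(-1 + 16) = 32*15 = 480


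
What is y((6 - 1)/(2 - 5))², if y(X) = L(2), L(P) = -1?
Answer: 1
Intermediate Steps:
y(X) = -1
y((6 - 1)/(2 - 5))² = (-1)² = 1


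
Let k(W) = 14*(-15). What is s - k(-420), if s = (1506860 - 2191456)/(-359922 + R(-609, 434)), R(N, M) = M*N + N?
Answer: 131900366/624837 ≈ 211.10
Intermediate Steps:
R(N, M) = N + M*N
s = 684596/624837 (s = (1506860 - 2191456)/(-359922 - 609*(1 + 434)) = -684596/(-359922 - 609*435) = -684596/(-359922 - 264915) = -684596/(-624837) = -684596*(-1/624837) = 684596/624837 ≈ 1.0956)
k(W) = -210
s - k(-420) = 684596/624837 - 1*(-210) = 684596/624837 + 210 = 131900366/624837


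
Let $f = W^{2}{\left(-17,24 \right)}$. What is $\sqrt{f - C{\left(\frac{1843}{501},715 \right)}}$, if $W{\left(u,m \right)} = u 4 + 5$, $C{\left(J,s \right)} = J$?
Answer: $\frac{\sqrt{995299626}}{501} \approx 62.971$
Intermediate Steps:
$W{\left(u,m \right)} = 5 + 4 u$ ($W{\left(u,m \right)} = 4 u + 5 = 5 + 4 u$)
$f = 3969$ ($f = \left(5 + 4 \left(-17\right)\right)^{2} = \left(5 - 68\right)^{2} = \left(-63\right)^{2} = 3969$)
$\sqrt{f - C{\left(\frac{1843}{501},715 \right)}} = \sqrt{3969 - \frac{1843}{501}} = \sqrt{\frac{1986626}{501}} = \frac{\sqrt{995299626}}{501}$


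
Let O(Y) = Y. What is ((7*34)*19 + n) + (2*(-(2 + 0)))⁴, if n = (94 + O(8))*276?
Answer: 32930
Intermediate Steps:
n = 28152 (n = (94 + 8)*276 = 102*276 = 28152)
((7*34)*19 + n) + (2*(-(2 + 0)))⁴ = ((7*34)*19 + 28152) + (2*(-(2 + 0)))⁴ = (238*19 + 28152) + (2*(-1*2))⁴ = (4522 + 28152) + (2*(-2))⁴ = 32674 + (-4)⁴ = 32674 + 256 = 32930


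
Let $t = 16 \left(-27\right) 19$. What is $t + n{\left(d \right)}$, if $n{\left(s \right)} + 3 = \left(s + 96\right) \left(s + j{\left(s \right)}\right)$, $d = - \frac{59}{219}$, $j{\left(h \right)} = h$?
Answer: $- \frac{396281641}{47961} \approx -8262.6$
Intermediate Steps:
$d = - \frac{59}{219}$ ($d = \left(-59\right) \frac{1}{219} = - \frac{59}{219} \approx -0.26941$)
$t = -8208$ ($t = \left(-432\right) 19 = -8208$)
$n{\left(s \right)} = -3 + 2 s \left(96 + s\right)$ ($n{\left(s \right)} = -3 + \left(s + 96\right) \left(s + s\right) = -3 + \left(96 + s\right) 2 s = -3 + 2 s \left(96 + s\right)$)
$t + n{\left(d \right)} = -8208 + \left(-3 + 2 \left(- \frac{59}{219}\right)^{2} + 192 \left(- \frac{59}{219}\right)\right) = -8208 - \frac{2617753}{47961} = - \frac{396281641}{47961}$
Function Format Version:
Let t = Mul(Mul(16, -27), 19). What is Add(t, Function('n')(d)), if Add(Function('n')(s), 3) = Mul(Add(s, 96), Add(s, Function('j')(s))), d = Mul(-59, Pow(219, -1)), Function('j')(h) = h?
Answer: Rational(-396281641, 47961) ≈ -8262.6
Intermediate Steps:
d = Rational(-59, 219) (d = Mul(-59, Rational(1, 219)) = Rational(-59, 219) ≈ -0.26941)
t = -8208 (t = Mul(-432, 19) = -8208)
Function('n')(s) = Add(-3, Mul(2, s, Add(96, s))) (Function('n')(s) = Add(-3, Mul(Add(s, 96), Add(s, s))) = Add(-3, Mul(Add(96, s), Mul(2, s))) = Add(-3, Mul(2, s, Add(96, s))))
Add(t, Function('n')(d)) = Add(-8208, Add(-3, Mul(2, Pow(Rational(-59, 219), 2)), Mul(192, Rational(-59, 219)))) = Add(-8208, Add(-3, Mul(2, Rational(3481, 47961)), Rational(-3776, 73))) = Add(-8208, Add(-3, Rational(6962, 47961), Rational(-3776, 73))) = Add(-8208, Rational(-2617753, 47961)) = Rational(-396281641, 47961)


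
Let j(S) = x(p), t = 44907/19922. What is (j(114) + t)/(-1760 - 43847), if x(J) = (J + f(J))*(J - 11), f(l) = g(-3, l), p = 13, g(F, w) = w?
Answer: -1080851/908582654 ≈ -0.0011896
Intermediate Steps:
f(l) = l
x(J) = 2*J*(-11 + J) (x(J) = (J + J)*(J - 11) = (2*J)*(-11 + J) = 2*J*(-11 + J))
t = 44907/19922 (t = 44907*(1/19922) = 44907/19922 ≈ 2.2541)
j(S) = 52 (j(S) = 2*13*(-11 + 13) = 2*13*2 = 52)
(j(114) + t)/(-1760 - 43847) = (52 + 44907/19922)/(-1760 - 43847) = (1080851/19922)/(-45607) = (1080851/19922)*(-1/45607) = -1080851/908582654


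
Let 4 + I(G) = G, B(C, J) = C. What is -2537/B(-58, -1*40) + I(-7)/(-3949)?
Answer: 910841/20822 ≈ 43.744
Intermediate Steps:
I(G) = -4 + G
-2537/B(-58, -1*40) + I(-7)/(-3949) = -2537/(-58) + (-4 - 7)/(-3949) = -2537*(-1/58) - 11*(-1/3949) = 2537/58 + 1/359 = 910841/20822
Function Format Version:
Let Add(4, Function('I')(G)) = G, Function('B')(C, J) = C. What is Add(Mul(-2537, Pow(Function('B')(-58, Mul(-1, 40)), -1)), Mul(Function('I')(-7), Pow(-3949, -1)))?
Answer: Rational(910841, 20822) ≈ 43.744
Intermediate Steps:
Function('I')(G) = Add(-4, G)
Add(Mul(-2537, Pow(Function('B')(-58, Mul(-1, 40)), -1)), Mul(Function('I')(-7), Pow(-3949, -1))) = Add(Mul(-2537, Pow(-58, -1)), Mul(Add(-4, -7), Pow(-3949, -1))) = Add(Mul(-2537, Rational(-1, 58)), Mul(-11, Rational(-1, 3949))) = Add(Rational(2537, 58), Rational(1, 359)) = Rational(910841, 20822)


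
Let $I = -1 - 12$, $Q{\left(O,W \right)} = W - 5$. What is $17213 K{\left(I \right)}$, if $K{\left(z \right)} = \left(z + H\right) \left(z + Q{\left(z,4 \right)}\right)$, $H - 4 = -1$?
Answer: $2409820$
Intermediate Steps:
$H = 3$ ($H = 4 - 1 = 3$)
$Q{\left(O,W \right)} = -5 + W$ ($Q{\left(O,W \right)} = W - 5 = -5 + W$)
$I = -13$ ($I = -1 - 12 = -13$)
$K{\left(z \right)} = \left(-1 + z\right) \left(3 + z\right)$ ($K{\left(z \right)} = \left(z + 3\right) \left(z + \left(-5 + 4\right)\right) = \left(3 + z\right) \left(z - 1\right) = \left(3 + z\right) \left(-1 + z\right) = \left(-1 + z\right) \left(3 + z\right)$)
$17213 K{\left(I \right)} = 17213 \left(-3 + \left(-13\right)^{2} + 2 \left(-13\right)\right) = 17213 \left(-3 + 169 - 26\right) = 17213 \cdot 140 = 2409820$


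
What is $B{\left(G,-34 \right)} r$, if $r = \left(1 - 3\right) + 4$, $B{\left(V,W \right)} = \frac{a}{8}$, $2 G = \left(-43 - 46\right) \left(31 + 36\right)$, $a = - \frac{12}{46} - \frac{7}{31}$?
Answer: $- \frac{347}{2852} \approx -0.12167$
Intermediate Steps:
$a = - \frac{347}{713}$ ($a = \left(-12\right) \frac{1}{46} - \frac{7}{31} = - \frac{6}{23} - \frac{7}{31} = - \frac{347}{713} \approx -0.48668$)
$G = - \frac{5963}{2}$ ($G = \frac{\left(-43 - 46\right) \left(31 + 36\right)}{2} = \frac{\left(-89\right) 67}{2} = \frac{1}{2} \left(-5963\right) = - \frac{5963}{2} \approx -2981.5$)
$B{\left(V,W \right)} = - \frac{347}{5704}$ ($B{\left(V,W \right)} = - \frac{347}{713 \cdot 8} = \left(- \frac{347}{713}\right) \frac{1}{8} = - \frac{347}{5704}$)
$r = 2$ ($r = -2 + 4 = 2$)
$B{\left(G,-34 \right)} r = \left(- \frac{347}{5704}\right) 2 = - \frac{347}{2852}$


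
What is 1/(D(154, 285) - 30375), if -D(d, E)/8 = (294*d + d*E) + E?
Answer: -1/745983 ≈ -1.3405e-6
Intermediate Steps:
D(d, E) = -2352*d - 8*E - 8*E*d (D(d, E) = -8*((294*d + d*E) + E) = -8*((294*d + E*d) + E) = -8*(E + 294*d + E*d) = -2352*d - 8*E - 8*E*d)
1/(D(154, 285) - 30375) = 1/((-2352*154 - 8*285 - 8*285*154) - 30375) = 1/((-362208 - 2280 - 351120) - 30375) = 1/(-715608 - 30375) = 1/(-745983) = -1/745983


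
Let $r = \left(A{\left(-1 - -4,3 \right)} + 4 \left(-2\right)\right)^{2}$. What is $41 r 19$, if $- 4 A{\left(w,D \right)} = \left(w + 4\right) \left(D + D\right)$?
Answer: $\frac{1066451}{4} \approx 2.6661 \cdot 10^{5}$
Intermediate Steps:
$A{\left(w,D \right)} = - \frac{D \left(4 + w\right)}{2}$ ($A{\left(w,D \right)} = - \frac{\left(w + 4\right) \left(D + D\right)}{4} = - \frac{\left(4 + w\right) 2 D}{4} = - \frac{2 D \left(4 + w\right)}{4} = - \frac{D \left(4 + w\right)}{2}$)
$r = \frac{1369}{4}$ ($r = \left(\left(- \frac{1}{2}\right) 3 \left(4 - -3\right) + 4 \left(-2\right)\right)^{2} = \left(\left(- \frac{1}{2}\right) 3 \left(4 + \left(-1 + 4\right)\right) - 8\right)^{2} = \left(\left(- \frac{1}{2}\right) 3 \left(4 + 3\right) - 8\right)^{2} = \left(\left(- \frac{1}{2}\right) 3 \cdot 7 - 8\right)^{2} = \left(- \frac{21}{2} - 8\right)^{2} = \left(- \frac{37}{2}\right)^{2} = \frac{1369}{4} \approx 342.25$)
$41 r 19 = 41 \cdot \frac{1369}{4} \cdot 19 = \frac{56129}{4} \cdot 19 = \frac{1066451}{4}$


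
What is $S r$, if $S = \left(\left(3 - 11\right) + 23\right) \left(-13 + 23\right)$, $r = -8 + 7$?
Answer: $-150$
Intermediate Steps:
$r = -1$
$S = 150$ ($S = \left(\left(3 - 11\right) + 23\right) 10 = \left(-8 + 23\right) 10 = 15 \cdot 10 = 150$)
$S r = 150 \left(-1\right) = -150$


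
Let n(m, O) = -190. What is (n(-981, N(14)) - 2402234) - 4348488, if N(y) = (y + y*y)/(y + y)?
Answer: -6750912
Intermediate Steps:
N(y) = (y + y²)/(2*y) (N(y) = (y + y²)/((2*y)) = (y + y²)*(1/(2*y)) = (y + y²)/(2*y))
(n(-981, N(14)) - 2402234) - 4348488 = (-190 - 2402234) - 4348488 = -2402424 - 4348488 = -6750912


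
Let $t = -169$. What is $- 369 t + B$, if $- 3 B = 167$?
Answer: $\frac{186916}{3} \approx 62305.0$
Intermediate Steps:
$B = - \frac{167}{3}$ ($B = \left(- \frac{1}{3}\right) 167 = - \frac{167}{3} \approx -55.667$)
$- 369 t + B = \left(-369\right) \left(-169\right) - \frac{167}{3} = 62361 - \frac{167}{3} = \frac{186916}{3}$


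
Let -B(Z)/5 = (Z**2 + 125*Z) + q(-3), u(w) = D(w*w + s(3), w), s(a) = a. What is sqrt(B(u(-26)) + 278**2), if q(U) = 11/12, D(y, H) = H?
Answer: sqrt(3245379)/6 ≈ 300.25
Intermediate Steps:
u(w) = w
q(U) = 11/12 (q(U) = 11*(1/12) = 11/12)
B(Z) = -55/12 - 625*Z - 5*Z**2 (B(Z) = -5*((Z**2 + 125*Z) + 11/12) = -5*(11/12 + Z**2 + 125*Z) = -55/12 - 625*Z - 5*Z**2)
sqrt(B(u(-26)) + 278**2) = sqrt((-55/12 - 625*(-26) - 5*(-26)**2) + 278**2) = sqrt((-55/12 + 16250 - 5*676) + 77284) = sqrt((-55/12 + 16250 - 3380) + 77284) = sqrt(154385/12 + 77284) = sqrt(1081793/12) = sqrt(3245379)/6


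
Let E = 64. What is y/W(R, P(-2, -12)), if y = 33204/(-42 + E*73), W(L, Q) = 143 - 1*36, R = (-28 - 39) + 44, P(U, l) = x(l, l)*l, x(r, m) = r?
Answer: 16602/247705 ≈ 0.067023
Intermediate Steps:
P(U, l) = l**2 (P(U, l) = l*l = l**2)
R = -23 (R = -67 + 44 = -23)
W(L, Q) = 107 (W(L, Q) = 143 - 36 = 107)
y = 16602/2315 (y = 33204/(-42 + 64*73) = 33204/(-42 + 4672) = 33204/4630 = 33204*(1/4630) = 16602/2315 ≈ 7.1715)
y/W(R, P(-2, -12)) = (16602/2315)/107 = (16602/2315)*(1/107) = 16602/247705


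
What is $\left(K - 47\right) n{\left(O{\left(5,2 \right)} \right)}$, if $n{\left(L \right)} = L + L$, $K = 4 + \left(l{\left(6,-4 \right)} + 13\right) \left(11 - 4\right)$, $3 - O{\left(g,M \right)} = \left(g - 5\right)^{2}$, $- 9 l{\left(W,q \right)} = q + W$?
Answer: $\frac{836}{3} \approx 278.67$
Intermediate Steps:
$l{\left(W,q \right)} = - \frac{W}{9} - \frac{q}{9}$ ($l{\left(W,q \right)} = - \frac{q + W}{9} = - \frac{W + q}{9} = - \frac{W}{9} - \frac{q}{9}$)
$O{\left(g,M \right)} = 3 - \left(-5 + g\right)^{2}$ ($O{\left(g,M \right)} = 3 - \left(g - 5\right)^{2} = 3 - \left(-5 + g\right)^{2}$)
$K = \frac{841}{9}$ ($K = 4 + \left(\left(\left(- \frac{1}{9}\right) 6 - - \frac{4}{9}\right) + 13\right) \left(11 - 4\right) = 4 + \left(\left(- \frac{2}{3} + \frac{4}{9}\right) + 13\right) 7 = 4 + \left(- \frac{2}{9} + 13\right) 7 = 4 + \frac{115}{9} \cdot 7 = 4 + \frac{805}{9} = \frac{841}{9} \approx 93.444$)
$n{\left(L \right)} = 2 L$
$\left(K - 47\right) n{\left(O{\left(5,2 \right)} \right)} = \left(\frac{841}{9} - 47\right) 2 \left(3 - \left(-5 + 5\right)^{2}\right) = \frac{418 \cdot 2 \left(3 - 0^{2}\right)}{9} = \frac{418 \cdot 2 \left(3 - 0\right)}{9} = \frac{418 \cdot 2 \left(3 + 0\right)}{9} = \frac{418 \cdot 2 \cdot 3}{9} = \frac{418}{9} \cdot 6 = \frac{836}{3}$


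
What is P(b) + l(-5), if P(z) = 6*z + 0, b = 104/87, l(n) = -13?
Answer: -169/29 ≈ -5.8276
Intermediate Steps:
b = 104/87 (b = 104*(1/87) = 104/87 ≈ 1.1954)
P(z) = 6*z
P(b) + l(-5) = 6*(104/87) - 13 = 208/29 - 13 = -169/29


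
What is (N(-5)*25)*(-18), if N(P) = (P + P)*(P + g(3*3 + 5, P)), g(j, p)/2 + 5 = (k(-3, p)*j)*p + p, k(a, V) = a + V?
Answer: 4927500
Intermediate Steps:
k(a, V) = V + a
g(j, p) = -10 + 2*p + 2*j*p*(-3 + p) (g(j, p) = -10 + 2*(((p - 3)*j)*p + p) = -10 + 2*(((-3 + p)*j)*p + p) = -10 + 2*((j*(-3 + p))*p + p) = -10 + 2*(j*p*(-3 + p) + p) = -10 + 2*(p + j*p*(-3 + p)) = -10 + (2*p + 2*j*p*(-3 + p)) = -10 + 2*p + 2*j*p*(-3 + p))
N(P) = 2*P*(-10 + 3*P + 28*P*(-3 + P)) (N(P) = (P + P)*(P + (-10 + 2*P + 2*(3*3 + 5)*P*(-3 + P))) = (2*P)*(P + (-10 + 2*P + 2*(9 + 5)*P*(-3 + P))) = (2*P)*(P + (-10 + 2*P + 2*14*P*(-3 + P))) = (2*P)*(P + (-10 + 2*P + 28*P*(-3 + P))) = (2*P)*(-10 + 3*P + 28*P*(-3 + P)) = 2*P*(-10 + 3*P + 28*P*(-3 + P)))
(N(-5)*25)*(-18) = ((2*(-5)*(-10 - 81*(-5) + 28*(-5)²))*25)*(-18) = ((2*(-5)*(-10 + 405 + 28*25))*25)*(-18) = ((2*(-5)*(-10 + 405 + 700))*25)*(-18) = ((2*(-5)*1095)*25)*(-18) = -10950*25*(-18) = -273750*(-18) = 4927500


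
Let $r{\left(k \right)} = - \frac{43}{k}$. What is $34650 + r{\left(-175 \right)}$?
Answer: $\frac{6063793}{175} \approx 34650.0$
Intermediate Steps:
$34650 + r{\left(-175 \right)} = 34650 - \frac{43}{-175} = 34650 - - \frac{43}{175} = 34650 + \frac{43}{175} = \frac{6063793}{175}$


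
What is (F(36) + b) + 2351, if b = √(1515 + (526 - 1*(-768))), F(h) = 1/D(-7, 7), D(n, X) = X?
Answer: 16829/7 ≈ 2404.1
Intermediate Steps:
F(h) = ⅐ (F(h) = 1/7 = ⅐)
b = 53 (b = √(1515 + (526 + 768)) = √(1515 + 1294) = √2809 = 53)
(F(36) + b) + 2351 = (⅐ + 53) + 2351 = 372/7 + 2351 = 16829/7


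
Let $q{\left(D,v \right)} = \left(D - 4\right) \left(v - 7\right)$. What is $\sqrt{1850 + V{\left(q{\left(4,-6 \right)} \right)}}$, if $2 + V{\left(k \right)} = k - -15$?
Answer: $9 \sqrt{23} \approx 43.162$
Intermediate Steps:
$q{\left(D,v \right)} = \left(-7 + v\right) \left(-4 + D\right)$ ($q{\left(D,v \right)} = \left(-4 + D\right) \left(-7 + v\right) = \left(-7 + v\right) \left(-4 + D\right)$)
$V{\left(k \right)} = 13 + k$ ($V{\left(k \right)} = -2 + \left(k - -15\right) = -2 + \left(k + 15\right) = -2 + \left(15 + k\right) = 13 + k$)
$\sqrt{1850 + V{\left(q{\left(4,-6 \right)} \right)}} = \sqrt{1850 + \left(13 + \left(28 - 28 - -24 + 4 \left(-6\right)\right)\right)} = \sqrt{1850 + \left(13 + \left(28 - 28 + 24 - 24\right)\right)} = \sqrt{1850 + \left(13 + 0\right)} = \sqrt{1850 + 13} = \sqrt{1863} = 9 \sqrt{23}$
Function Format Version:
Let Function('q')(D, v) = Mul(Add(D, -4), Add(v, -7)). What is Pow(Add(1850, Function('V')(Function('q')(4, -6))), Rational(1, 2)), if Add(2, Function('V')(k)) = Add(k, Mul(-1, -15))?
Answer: Mul(9, Pow(23, Rational(1, 2))) ≈ 43.162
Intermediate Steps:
Function('q')(D, v) = Mul(Add(-7, v), Add(-4, D)) (Function('q')(D, v) = Mul(Add(-4, D), Add(-7, v)) = Mul(Add(-7, v), Add(-4, D)))
Function('V')(k) = Add(13, k) (Function('V')(k) = Add(-2, Add(k, Mul(-1, -15))) = Add(-2, Add(k, 15)) = Add(-2, Add(15, k)) = Add(13, k))
Pow(Add(1850, Function('V')(Function('q')(4, -6))), Rational(1, 2)) = Pow(Add(1850, Add(13, Add(28, Mul(-7, 4), Mul(-4, -6), Mul(4, -6)))), Rational(1, 2)) = Pow(Add(1850, Add(13, Add(28, -28, 24, -24))), Rational(1, 2)) = Pow(Add(1850, Add(13, 0)), Rational(1, 2)) = Pow(Add(1850, 13), Rational(1, 2)) = Pow(1863, Rational(1, 2)) = Mul(9, Pow(23, Rational(1, 2)))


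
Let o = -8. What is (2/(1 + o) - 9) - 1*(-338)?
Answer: 2301/7 ≈ 328.71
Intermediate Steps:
(2/(1 + o) - 9) - 1*(-338) = (2/(1 - 8) - 9) - 1*(-338) = (2/(-7) - 9) + 338 = (-1/7*2 - 9) + 338 = (-2/7 - 9) + 338 = -65/7 + 338 = 2301/7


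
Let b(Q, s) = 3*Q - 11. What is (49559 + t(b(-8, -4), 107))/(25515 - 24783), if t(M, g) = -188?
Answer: 16457/244 ≈ 67.447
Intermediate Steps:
b(Q, s) = -11 + 3*Q
(49559 + t(b(-8, -4), 107))/(25515 - 24783) = (49559 - 188)/(25515 - 24783) = 49371/732 = 49371*(1/732) = 16457/244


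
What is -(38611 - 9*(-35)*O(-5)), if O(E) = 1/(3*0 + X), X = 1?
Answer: -38926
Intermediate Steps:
O(E) = 1 (O(E) = 1/(3*0 + 1) = 1/(0 + 1) = 1/1 = 1)
-(38611 - 9*(-35)*O(-5)) = -(38611 - 9*(-35)) = -(38611 - (-315)) = -(38611 - 1*(-315)) = -(38611 + 315) = -1*38926 = -38926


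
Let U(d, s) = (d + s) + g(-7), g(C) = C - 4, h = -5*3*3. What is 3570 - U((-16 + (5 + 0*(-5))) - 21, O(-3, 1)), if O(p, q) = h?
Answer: 3658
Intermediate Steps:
h = -45 (h = -15*3 = -45)
g(C) = -4 + C
O(p, q) = -45
U(d, s) = -11 + d + s (U(d, s) = (d + s) + (-4 - 7) = (d + s) - 11 = -11 + d + s)
3570 - U((-16 + (5 + 0*(-5))) - 21, O(-3, 1)) = 3570 - (-11 + ((-16 + (5 + 0*(-5))) - 21) - 45) = 3570 - (-11 + ((-16 + (5 + 0)) - 21) - 45) = 3570 - (-11 + ((-16 + 5) - 21) - 45) = 3570 - (-11 + (-11 - 21) - 45) = 3570 - (-11 - 32 - 45) = 3570 - 1*(-88) = 3570 + 88 = 3658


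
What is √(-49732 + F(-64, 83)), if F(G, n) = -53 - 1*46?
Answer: I*√49831 ≈ 223.23*I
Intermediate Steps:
F(G, n) = -99 (F(G, n) = -53 - 46 = -99)
√(-49732 + F(-64, 83)) = √(-49732 - 99) = √(-49831) = I*√49831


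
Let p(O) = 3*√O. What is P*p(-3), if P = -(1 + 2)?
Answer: -9*I*√3 ≈ -15.588*I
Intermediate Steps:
P = -3 (P = -1*3 = -3)
P*p(-3) = -9*√(-3) = -9*I*√3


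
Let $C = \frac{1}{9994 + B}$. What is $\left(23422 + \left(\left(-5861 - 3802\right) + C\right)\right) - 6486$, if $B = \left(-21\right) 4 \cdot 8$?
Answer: $\frac{67798907}{9322} \approx 7273.0$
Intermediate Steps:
$B = -672$ ($B = \left(-84\right) 8 = -672$)
$C = \frac{1}{9322}$ ($C = \frac{1}{9994 - 672} = \frac{1}{9322} \approx 0.00010727$)
$\left(23422 + \left(\left(-5861 - 3802\right) + C\right)\right) - 6486 = \left(23422 + \left(\left(-5861 - 3802\right) + \frac{1}{9322}\right)\right) - 6486 = \left(23422 + \left(-9663 + \frac{1}{9322}\right)\right) - 6486 = \left(23422 - \frac{90078485}{9322}\right) - 6486 = \frac{128261399}{9322} - 6486 = \frac{67798907}{9322}$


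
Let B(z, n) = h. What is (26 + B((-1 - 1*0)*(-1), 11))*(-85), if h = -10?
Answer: -1360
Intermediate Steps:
B(z, n) = -10
(26 + B((-1 - 1*0)*(-1), 11))*(-85) = (26 - 10)*(-85) = 16*(-85) = -1360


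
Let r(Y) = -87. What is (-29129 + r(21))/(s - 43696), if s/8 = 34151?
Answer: -3652/28689 ≈ -0.12730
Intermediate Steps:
s = 273208 (s = 8*34151 = 273208)
(-29129 + r(21))/(s - 43696) = (-29129 - 87)/(273208 - 43696) = -29216/229512 = -29216*1/229512 = -3652/28689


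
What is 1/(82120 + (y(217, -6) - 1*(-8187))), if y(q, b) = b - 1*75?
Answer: 1/90226 ≈ 1.1083e-5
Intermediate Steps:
y(q, b) = -75 + b (y(q, b) = b - 75 = -75 + b)
1/(82120 + (y(217, -6) - 1*(-8187))) = 1/(82120 + ((-75 - 6) - 1*(-8187))) = 1/(82120 + (-81 + 8187)) = 1/(82120 + 8106) = 1/90226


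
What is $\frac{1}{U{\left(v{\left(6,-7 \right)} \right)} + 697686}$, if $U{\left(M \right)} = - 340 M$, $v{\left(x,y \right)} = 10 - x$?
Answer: $\frac{1}{696326} \approx 1.4361 \cdot 10^{-6}$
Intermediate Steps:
$\frac{1}{U{\left(v{\left(6,-7 \right)} \right)} + 697686} = \frac{1}{- 340 \left(10 - 6\right) + 697686} = \frac{1}{\left(-340\right) 4 + 697686} = \frac{1}{-1360 + 697686} = \frac{1}{696326}$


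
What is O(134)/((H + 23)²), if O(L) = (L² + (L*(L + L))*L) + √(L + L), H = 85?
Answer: 1207541/2916 + √67/5832 ≈ 414.11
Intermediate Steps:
O(L) = L² + 2*L³ + √2*√L (O(L) = (L² + (L*(2*L))*L) + √(2*L) = (L² + (2*L²)*L) + √2*√L = (L² + 2*L³) + √2*√L = L² + 2*L³ + √2*√L)
O(134)/((H + 23)²) = (134² + 2*134³ + √2*√134)/((85 + 23)²) = (17956 + 2*2406104 + 2*√67)/(108²) = (17956 + 4812208 + 2*√67)/11664 = (4830164 + 2*√67)*(1/11664) = 1207541/2916 + √67/5832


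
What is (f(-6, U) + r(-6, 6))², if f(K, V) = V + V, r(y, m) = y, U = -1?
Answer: 64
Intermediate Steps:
f(K, V) = 2*V
(f(-6, U) + r(-6, 6))² = (2*(-1) - 6)² = (-2 - 6)² = (-8)² = 64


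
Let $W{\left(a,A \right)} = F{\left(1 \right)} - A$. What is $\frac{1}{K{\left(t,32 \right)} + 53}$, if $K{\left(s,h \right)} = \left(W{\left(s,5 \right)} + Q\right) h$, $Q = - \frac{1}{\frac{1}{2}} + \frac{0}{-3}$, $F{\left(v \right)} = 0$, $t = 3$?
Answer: $- \frac{1}{171} \approx -0.005848$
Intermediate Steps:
$Q = -2$ ($Q = - \frac{1}{\frac{1}{2}} + 0 \left(- \frac{1}{3}\right) = \left(-1\right) 2 + 0 = -2 + 0 = -2$)
$W{\left(a,A \right)} = - A$ ($W{\left(a,A \right)} = 0 - A = - A$)
$K{\left(s,h \right)} = - 7 h$ ($K{\left(s,h \right)} = \left(\left(-1\right) 5 - 2\right) h = \left(-5 - 2\right) h = - 7 h$)
$\frac{1}{K{\left(t,32 \right)} + 53} = \frac{1}{\left(-7\right) 32 + 53} = \frac{1}{-224 + 53} = \frac{1}{-171} = - \frac{1}{171}$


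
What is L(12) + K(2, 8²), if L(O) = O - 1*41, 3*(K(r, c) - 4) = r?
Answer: -73/3 ≈ -24.333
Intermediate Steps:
K(r, c) = 4 + r/3
L(O) = -41 + O (L(O) = O - 41 = -41 + O)
L(12) + K(2, 8²) = (-41 + 12) + (4 + (⅓)*2) = -29 + (4 + ⅔) = -29 + 14/3 = -73/3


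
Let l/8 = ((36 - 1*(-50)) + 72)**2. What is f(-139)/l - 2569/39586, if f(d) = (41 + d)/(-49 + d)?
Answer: -24112856159/371572563904 ≈ -0.064894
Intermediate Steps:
f(d) = (41 + d)/(-49 + d)
l = 199712 (l = 8*((36 - 1*(-50)) + 72)**2 = 8*((36 + 50) + 72)**2 = 8*(86 + 72)**2 = 8*158**2 = 8*24964 = 199712)
f(-139)/l - 2569/39586 = ((41 - 139)/(-49 - 139))/199712 - 2569/39586 = (-98/(-188))*(1/199712) - 2569*1/39586 = -1/188*(-98)*(1/199712) - 2569/39586 = (49/94)*(1/199712) - 2569/39586 = 49/18772928 - 2569/39586 = -24112856159/371572563904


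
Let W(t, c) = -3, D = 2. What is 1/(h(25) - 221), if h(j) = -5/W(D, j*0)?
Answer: -3/658 ≈ -0.0045593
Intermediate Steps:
h(j) = 5/3 (h(j) = -5/(-3) = -5*(-⅓) = 5/3)
1/(h(25) - 221) = 1/(5/3 - 221) = 1/(-658/3) = -3/658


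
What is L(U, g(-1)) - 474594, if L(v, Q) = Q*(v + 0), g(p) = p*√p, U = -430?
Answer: -474594 + 430*I ≈ -4.7459e+5 + 430.0*I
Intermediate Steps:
g(p) = p^(3/2)
L(v, Q) = Q*v
L(U, g(-1)) - 474594 = (-1)^(3/2)*(-430) - 474594 = -I*(-430) - 474594 = 430*I - 474594 = -474594 + 430*I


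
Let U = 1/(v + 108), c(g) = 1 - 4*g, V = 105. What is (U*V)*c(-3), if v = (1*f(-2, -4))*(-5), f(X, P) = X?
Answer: 1365/118 ≈ 11.568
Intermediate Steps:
v = 10 (v = (1*(-2))*(-5) = -2*(-5) = 10)
U = 1/118 (U = 1/(10 + 108) = 1/118 ≈ 0.0084746)
(U*V)*c(-3) = ((1/118)*105)*(1 - 4*(-3)) = 105*(1 + 12)/118 = (105/118)*13 = 1365/118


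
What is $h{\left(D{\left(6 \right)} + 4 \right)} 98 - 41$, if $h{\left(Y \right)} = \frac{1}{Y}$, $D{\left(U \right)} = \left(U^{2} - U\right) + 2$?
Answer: $- \frac{689}{18} \approx -38.278$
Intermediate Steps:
$D{\left(U \right)} = 2 + U^{2} - U$
$h{\left(D{\left(6 \right)} + 4 \right)} 98 - 41 = \frac{1}{\left(2 + 6^{2} - 6\right) + 4} \cdot 98 - 41 = \frac{1}{\left(2 + 36 - 6\right) + 4} \cdot 98 - 41 = \frac{1}{32 + 4} \cdot 98 - 41 = \frac{1}{36} \cdot 98 - 41 = \frac{49}{18} - 41 = - \frac{689}{18}$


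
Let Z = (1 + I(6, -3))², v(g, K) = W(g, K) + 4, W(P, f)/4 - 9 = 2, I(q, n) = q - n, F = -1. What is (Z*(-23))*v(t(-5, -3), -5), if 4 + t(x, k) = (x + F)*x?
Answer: -110400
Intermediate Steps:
t(x, k) = -4 + x*(-1 + x) (t(x, k) = -4 + (x - 1)*x = -4 + (-1 + x)*x = -4 + x*(-1 + x))
W(P, f) = 44 (W(P, f) = 36 + 4*2 = 36 + 8 = 44)
v(g, K) = 48 (v(g, K) = 44 + 4 = 48)
Z = 100 (Z = (1 + (6 - 1*(-3)))² = (1 + (6 + 3))² = (1 + 9)² = 10² = 100)
(Z*(-23))*v(t(-5, -3), -5) = (100*(-23))*48 = -2300*48 = -110400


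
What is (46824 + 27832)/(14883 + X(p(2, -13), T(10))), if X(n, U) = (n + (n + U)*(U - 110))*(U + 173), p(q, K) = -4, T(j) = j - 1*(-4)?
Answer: -74656/165385 ≈ -0.45141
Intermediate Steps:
T(j) = 4 + j (T(j) = j + 4 = 4 + j)
X(n, U) = (173 + U)*(n + (-110 + U)*(U + n)) (X(n, U) = (n + (U + n)*(-110 + U))*(173 + U) = (n + (-110 + U)*(U + n))*(173 + U) = (173 + U)*(n + (-110 + U)*(U + n)))
(46824 + 27832)/(14883 + X(p(2, -13), T(10))) = (46824 + 27832)/(14883 + ((4 + 10)**3 - 19030*(4 + 10) - 18857*(-4) + 63*(4 + 10)**2 - 4*(4 + 10)**2 + 64*(4 + 10)*(-4))) = 74656/(14883 + (14**3 - 19030*14 + 75428 + 63*14**2 - 4*14**2 + 64*14*(-4))) = 74656/(14883 + (2744 - 266420 + 75428 + 63*196 - 4*196 - 3584)) = 74656/(14883 + (2744 - 266420 + 75428 + 12348 - 784 - 3584)) = 74656/(14883 - 180268) = 74656/(-165385) = 74656*(-1/165385) = -74656/165385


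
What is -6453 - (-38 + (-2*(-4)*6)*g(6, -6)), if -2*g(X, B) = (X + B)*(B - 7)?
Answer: -6415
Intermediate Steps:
g(X, B) = -(-7 + B)*(B + X)/2 (g(X, B) = -(X + B)*(B - 7)/2 = -(B + X)*(-7 + B)/2 = -(-7 + B)*(B + X)/2)
-6453 - (-38 + (-2*(-4)*6)*g(6, -6)) = -6453 - (-38 + (-2*(-4)*6)*(-1/2*(-6)**2 + (7/2)*(-6) + (7/2)*6 - 1/2*(-6)*6)) = -6453 - (-38 + (8*6)*(-1/2*36 - 21 + 21 + 18)) = -6453 - (-38 + 48*(-18 - 21 + 21 + 18)) = -6453 - (-38 + 48*0) = -6453 - (-38 + 0) = -6453 - 1*(-38) = -6453 + 38 = -6415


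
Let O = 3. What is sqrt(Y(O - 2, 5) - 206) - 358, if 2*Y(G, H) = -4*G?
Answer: -358 + 4*I*sqrt(13) ≈ -358.0 + 14.422*I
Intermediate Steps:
Y(G, H) = -2*G (Y(G, H) = (-4*G)/2 = -2*G)
sqrt(Y(O - 2, 5) - 206) - 358 = sqrt(-2*(3 - 2) - 206) - 358 = sqrt(-2*1 - 206) - 358 = sqrt(-2 - 206) - 358 = sqrt(-208) - 358 = 4*I*sqrt(13) - 358 = -358 + 4*I*sqrt(13)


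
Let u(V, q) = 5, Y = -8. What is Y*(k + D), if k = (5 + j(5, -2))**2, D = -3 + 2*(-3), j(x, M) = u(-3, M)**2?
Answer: -7128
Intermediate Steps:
j(x, M) = 25 (j(x, M) = 5**2 = 25)
D = -9 (D = -3 - 6 = -9)
k = 900 (k = (5 + 25)**2 = 30**2 = 900)
Y*(k + D) = -8*(900 - 9) = -8*891 = -7128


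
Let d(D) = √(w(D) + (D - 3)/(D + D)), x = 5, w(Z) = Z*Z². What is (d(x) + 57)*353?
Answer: 20121 + 353*√3130/5 ≈ 24071.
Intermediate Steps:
w(Z) = Z³
d(D) = √(D³ + (-3 + D)/(2*D)) (d(D) = √(D³ + (D - 3)/(D + D)) = √(D³ + (-3 + D)/((2*D))) = √(D³ + (-3 + D)*(1/(2*D))) = √(D³ + (-3 + D)/(2*D)))
(d(x) + 57)*353 = (√2*√((-3 + 5 + 2*5⁴)/5)/2 + 57)*353 = (√2*√((-3 + 5 + 2*625)/5)/2 + 57)*353 = (√2*√((-3 + 5 + 1250)/5)/2 + 57)*353 = (√2*√((⅕)*1252)/2 + 57)*353 = (√2*√(1252/5)/2 + 57)*353 = (√2*(2*√1565/5)/2 + 57)*353 = (√3130/5 + 57)*353 = (57 + √3130/5)*353 = 20121 + 353*√3130/5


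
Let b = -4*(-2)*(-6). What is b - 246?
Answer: -294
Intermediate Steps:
b = -48 (b = 8*(-6) = -48)
b - 246 = -48 - 246 = -294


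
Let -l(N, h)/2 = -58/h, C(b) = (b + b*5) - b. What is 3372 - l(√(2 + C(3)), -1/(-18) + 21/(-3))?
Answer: 423588/125 ≈ 3388.7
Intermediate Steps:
C(b) = 5*b (C(b) = (b + 5*b) - b = 6*b - b = 5*b)
l(N, h) = 116/h (l(N, h) = -(-116)/h = 116/h)
3372 - l(√(2 + C(3)), -1/(-18) + 21/(-3)) = 3372 - 116/(-1/(-18) + 21/(-3)) = 3372 - 116/(-1*(-1/18) + 21*(-⅓)) = 3372 - 116/(1/18 - 7) = 3372 - 116/(-125/18) = 3372 - 116*(-18)/125 = 3372 - 1*(-2088/125) = 3372 + 2088/125 = 423588/125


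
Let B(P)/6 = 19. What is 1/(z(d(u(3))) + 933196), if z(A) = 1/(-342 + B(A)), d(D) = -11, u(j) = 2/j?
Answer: 228/212768687 ≈ 1.0716e-6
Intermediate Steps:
B(P) = 114 (B(P) = 6*19 = 114)
z(A) = -1/228 (z(A) = 1/(-342 + 114) = 1/(-228) = -1/228)
1/(z(d(u(3))) + 933196) = 1/(-1/228 + 933196) = 1/(212768687/228) = 228/212768687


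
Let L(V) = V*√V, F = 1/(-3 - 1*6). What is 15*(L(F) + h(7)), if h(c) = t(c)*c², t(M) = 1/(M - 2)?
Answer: 147 - 5*I/9 ≈ 147.0 - 0.55556*I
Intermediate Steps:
t(M) = 1/(-2 + M)
h(c) = c²/(-2 + c)
F = -⅑ (F = 1/(-3 - 6) = 1/(-9) = -⅑ ≈ -0.11111)
L(V) = V^(3/2)
15*(L(F) + h(7)) = 15*((-⅑)^(3/2) + 7²/(-2 + 7)) = 15*(-I/27 + 49/5) = 15*(49/5 - I/27) = 147 - 5*I/9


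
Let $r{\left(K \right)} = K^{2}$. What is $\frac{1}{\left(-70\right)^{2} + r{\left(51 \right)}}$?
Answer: $\frac{1}{7501} \approx 0.00013332$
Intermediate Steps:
$\frac{1}{\left(-70\right)^{2} + r{\left(51 \right)}} = \frac{1}{\left(-70\right)^{2} + 51^{2}} = \frac{1}{4900 + 2601} = \frac{1}{7501}$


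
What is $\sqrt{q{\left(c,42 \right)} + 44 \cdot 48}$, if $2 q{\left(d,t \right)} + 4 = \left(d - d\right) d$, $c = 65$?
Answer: $\sqrt{2110} \approx 45.935$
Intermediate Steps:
$q{\left(d,t \right)} = -2$ ($q{\left(d,t \right)} = -2 + \frac{\left(d - d\right) d}{2} = -2 + \frac{0 d}{2} = -2 + \frac{1}{2} \cdot 0 = -2 + 0 = -2$)
$\sqrt{q{\left(c,42 \right)} + 44 \cdot 48} = \sqrt{-2 + 44 \cdot 48} = \sqrt{-2 + 2112} = \sqrt{2110}$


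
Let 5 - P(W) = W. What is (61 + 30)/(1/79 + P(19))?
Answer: -553/85 ≈ -6.5059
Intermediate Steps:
P(W) = 5 - W
(61 + 30)/(1/79 + P(19)) = (61 + 30)/(1/79 + (5 - 1*19)) = 91/(1/79 + (5 - 19)) = 91/(1/79 - 14) = 91/(-1105/79) = 91*(-79/1105) = -553/85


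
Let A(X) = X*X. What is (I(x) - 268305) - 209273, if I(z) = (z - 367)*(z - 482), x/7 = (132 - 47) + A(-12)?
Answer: 907978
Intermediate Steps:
A(X) = X**2
x = 1603 (x = 7*((132 - 47) + (-12)**2) = 7*(85 + 144) = 7*229 = 1603)
I(z) = (-482 + z)*(-367 + z) (I(z) = (-367 + z)*(-482 + z) = (-482 + z)*(-367 + z))
(I(x) - 268305) - 209273 = ((176894 + 1603**2 - 849*1603) - 268305) - 209273 = ((176894 + 2569609 - 1360947) - 268305) - 209273 = (1385556 - 268305) - 209273 = 1117251 - 209273 = 907978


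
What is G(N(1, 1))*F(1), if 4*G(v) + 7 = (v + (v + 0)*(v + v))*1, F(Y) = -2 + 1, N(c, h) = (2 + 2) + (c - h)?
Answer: -29/4 ≈ -7.2500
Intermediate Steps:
N(c, h) = 4 + c - h (N(c, h) = 4 + (c - h) = 4 + c - h)
F(Y) = -1
G(v) = -7/4 + v²/2 + v/4 (G(v) = -7/4 + ((v + (v + 0)*(v + v))*1)/4 = -7/4 + ((v + v*(2*v))*1)/4 = -7/4 + ((v + 2*v²)*1)/4 = -7/4 + (v + 2*v²)/4 = -7/4 + (v²/2 + v/4) = -7/4 + v²/2 + v/4)
G(N(1, 1))*F(1) = (-7/4 + (4 + 1 - 1*1)²/2 + (4 + 1 - 1*1)/4)*(-1) = (-7/4 + (4 + 1 - 1)²/2 + (4 + 1 - 1)/4)*(-1) = (-7/4 + (½)*4² + (¼)*4)*(-1) = (-7/4 + (½)*16 + 1)*(-1) = (-7/4 + 8 + 1)*(-1) = (29/4)*(-1) = -29/4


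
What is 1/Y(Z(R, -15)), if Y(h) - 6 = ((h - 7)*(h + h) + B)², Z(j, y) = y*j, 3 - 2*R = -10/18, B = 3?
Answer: 81/262019455 ≈ 3.0914e-7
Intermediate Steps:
R = 16/9 (R = 3/2 - (-5)/18 = 3/2 - ½*(-5/9) = 3/2 + 5/18 = 16/9 ≈ 1.7778)
Z(j, y) = j*y
Y(h) = 6 + (3 + 2*h*(-7 + h))² (Y(h) = 6 + ((h - 7)*(h + h) + 3)² = 6 + ((-7 + h)*(2*h) + 3)² = 6 + (2*h*(-7 + h) + 3)² = 6 + (3 + 2*h*(-7 + h))²)
1/Y(Z(R, -15)) = 1/(6 + (3 - 224*(-15)/9 + 2*((16/9)*(-15))²)²) = 1/(6 + (3 - 14*(-80/3) + 2*(-80/3)²)²) = 1/(6 + (3 + 1120/3 + 2*(6400/9))²) = 1/(6 + (3 + 1120/3 + 12800/9)²) = 1/(6 + (16187/9)²) = 1/(6 + 262018969/81) = 1/(262019455/81) = 81/262019455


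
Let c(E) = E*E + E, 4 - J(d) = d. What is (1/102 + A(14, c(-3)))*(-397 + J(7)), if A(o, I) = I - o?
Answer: 163000/51 ≈ 3196.1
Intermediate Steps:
J(d) = 4 - d
c(E) = E + E**2 (c(E) = E**2 + E = E + E**2)
(1/102 + A(14, c(-3)))*(-397 + J(7)) = (1/102 + (-3*(1 - 3) - 1*14))*(-397 + (4 - 1*7)) = (1/102 + (-3*(-2) - 14))*(-397 + (4 - 7)) = (1/102 + (6 - 14))*(-397 - 3) = (1/102 - 8)*(-400) = -815/102*(-400) = 163000/51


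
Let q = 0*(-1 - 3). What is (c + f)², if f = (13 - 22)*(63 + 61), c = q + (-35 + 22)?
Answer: 1274641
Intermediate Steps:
q = 0 (q = 0*(-4) = 0)
c = -13 (c = 0 + (-35 + 22) = 0 - 13 = -13)
f = -1116 (f = -9*124 = -1116)
(c + f)² = (-13 - 1116)² = (-1129)² = 1274641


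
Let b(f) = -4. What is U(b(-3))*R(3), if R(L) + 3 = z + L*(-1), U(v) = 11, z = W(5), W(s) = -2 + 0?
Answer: -88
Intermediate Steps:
W(s) = -2
z = -2
R(L) = -5 - L (R(L) = -3 + (-2 + L*(-1)) = -3 + (-2 - L) = -5 - L)
U(b(-3))*R(3) = 11*(-5 - 1*3) = 11*(-5 - 3) = 11*(-8) = -88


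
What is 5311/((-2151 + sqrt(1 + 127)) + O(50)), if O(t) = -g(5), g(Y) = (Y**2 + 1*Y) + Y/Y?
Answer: -5794301/2380498 - 10622*sqrt(2)/1190249 ≈ -2.4467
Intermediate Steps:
g(Y) = 1 + Y + Y**2 (g(Y) = (Y**2 + Y) + 1 = (Y + Y**2) + 1 = 1 + Y + Y**2)
O(t) = -31 (O(t) = -(1 + 5 + 5**2) = -(1 + 5 + 25) = -1*31 = -31)
5311/((-2151 + sqrt(1 + 127)) + O(50)) = 5311/((-2151 + sqrt(1 + 127)) - 31) = 5311/((-2151 + sqrt(128)) - 31) = 5311/((-2151 + 8*sqrt(2)) - 31) = 5311/(-2182 + 8*sqrt(2))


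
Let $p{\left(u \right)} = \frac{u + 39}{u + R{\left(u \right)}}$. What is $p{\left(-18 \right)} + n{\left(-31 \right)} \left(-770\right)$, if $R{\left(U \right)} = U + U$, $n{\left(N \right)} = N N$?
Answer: $- \frac{13319467}{18} \approx -7.3997 \cdot 10^{5}$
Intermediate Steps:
$n{\left(N \right)} = N^{2}$
$R{\left(U \right)} = 2 U$
$p{\left(u \right)} = \frac{39 + u}{3 u}$ ($p{\left(u \right)} = \frac{u + 39}{u + 2 u} = \frac{39 + u}{3 u}$)
$p{\left(-18 \right)} + n{\left(-31 \right)} \left(-770\right) = \frac{39 - 18}{3 \left(-18\right)} + \left(-31\right)^{2} \left(-770\right) = \frac{1}{3} \left(- \frac{1}{18}\right) 21 + 961 \left(-770\right) = - \frac{7}{18} - 739970 = - \frac{13319467}{18}$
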